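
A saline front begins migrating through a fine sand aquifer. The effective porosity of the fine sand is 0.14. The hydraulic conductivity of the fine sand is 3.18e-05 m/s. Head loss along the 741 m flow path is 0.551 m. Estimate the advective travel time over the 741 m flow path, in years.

Convert K: 3.18e-05 m/s × 86400 = 2.748 m/day.
Hydraulic gradient i = Δh / L = 0.551 / 741 = 0.0007436.
Darcy flux q = K · i = 2.748 × 0.0007436 = 0.002043 m/day.
Seepage velocity v = q / n_e = 0.002043 / 0.14 = 0.01459 m/day.
Travel time t = L / v = 741 / 0.01459 = 50778 days = 139.0 years.

139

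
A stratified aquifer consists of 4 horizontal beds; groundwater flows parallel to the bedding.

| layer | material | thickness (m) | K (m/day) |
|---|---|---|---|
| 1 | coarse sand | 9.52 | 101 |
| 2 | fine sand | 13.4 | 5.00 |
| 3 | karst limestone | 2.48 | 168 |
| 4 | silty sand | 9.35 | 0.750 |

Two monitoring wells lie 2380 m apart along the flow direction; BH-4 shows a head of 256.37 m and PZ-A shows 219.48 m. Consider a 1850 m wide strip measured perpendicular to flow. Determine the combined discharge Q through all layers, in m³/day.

41600

Flow is parallel to layering, so each bed carries its own Darcy discharge and the transmissivities add.
Σ(K_i·b_i) = 101×9.52 + 5.00×13.4 + 168×2.48 + 0.750×9.35 = 1452 m²/day.
Hydraulic gradient i = (256.37 − 219.48) / 2380 = 36.89 / 2380 = 0.01550.
Q = Σ(K_i·b_i) · W · i = 1452 × 1850 × 0.01550 = 41641 m³/day.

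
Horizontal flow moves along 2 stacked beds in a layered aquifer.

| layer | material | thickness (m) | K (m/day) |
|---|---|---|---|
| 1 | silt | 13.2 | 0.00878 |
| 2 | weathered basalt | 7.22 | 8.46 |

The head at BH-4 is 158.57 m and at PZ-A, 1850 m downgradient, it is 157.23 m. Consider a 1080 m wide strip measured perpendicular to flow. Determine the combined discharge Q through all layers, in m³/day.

47.9

Flow is parallel to layering, so each bed carries its own Darcy discharge and the transmissivities add.
Σ(K_i·b_i) = 0.00878×13.2 + 8.46×7.22 = 61.20 m²/day.
Hydraulic gradient i = (158.57 − 157.23) / 1850 = 1.34 / 1850 = 0.0007243.
Q = Σ(K_i·b_i) · W · i = 61.20 × 1080 × 0.0007243 = 47.87 m³/day.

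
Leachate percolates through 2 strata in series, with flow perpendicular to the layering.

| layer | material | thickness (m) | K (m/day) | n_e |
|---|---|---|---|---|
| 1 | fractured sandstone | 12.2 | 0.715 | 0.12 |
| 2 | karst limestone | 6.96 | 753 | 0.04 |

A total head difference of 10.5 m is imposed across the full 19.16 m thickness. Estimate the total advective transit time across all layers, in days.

2.83

With flow normal to the layers, continuity requires the same specific discharge q through every layer.
Σ(b_i/K_i) = 12.2/0.715 + 6.96/753 = 17.07 d.
q = Δh / Σ(b_i/K_i) = 10.5 / 17.07 = 0.6150 m/day.
In each layer the seepage velocity is v_i = q/n_i, so the layer transit time is t_i = b_i·n_i / q:
  layer 1 (fractured sandstone): t_1 = 12.2 × 0.12 / 0.6150 = 2.380 d
  layer 2 (karst limestone): t_2 = 6.96 × 0.04 / 0.6150 = 0.4527 d
Total t = Σ t_i = 2.833 days.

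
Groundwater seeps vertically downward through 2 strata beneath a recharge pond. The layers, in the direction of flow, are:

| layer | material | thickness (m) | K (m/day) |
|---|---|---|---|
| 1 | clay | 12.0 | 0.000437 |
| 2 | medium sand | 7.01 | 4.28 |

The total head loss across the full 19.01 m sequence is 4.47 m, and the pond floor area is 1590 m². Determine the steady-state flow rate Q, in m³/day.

Flow is perpendicular to layering, so the layers act in series and the equivalent K is the thickness-weighted harmonic mean.
Total thickness L = 12.0 + 7.01 = 19.01 m.
Σ(b_i/K_i) = 12.0/0.000437 + 7.01/4.28 = 27462 d.
K_eq = L / Σ(b_i/K_i) = 19.01 / 27462 = 0.0006922 m/day.
Q = K_eq · A · (Δh/L) = 0.0006922 × 1590 × (4.47/19.01) = 0.2588 m³/day.

0.259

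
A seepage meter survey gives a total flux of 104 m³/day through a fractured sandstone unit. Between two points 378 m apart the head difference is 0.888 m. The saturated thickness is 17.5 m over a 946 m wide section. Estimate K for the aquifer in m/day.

Cross-sectional area A = 946 × 17.5 = 16555 m².
Hydraulic gradient i = Δh / L = 0.888 / 378 = 0.002349.
From Q = K·A·i, K = Q / (A·i) = 104 / (16555 × 0.002349) = 2.674 m/day.

2.67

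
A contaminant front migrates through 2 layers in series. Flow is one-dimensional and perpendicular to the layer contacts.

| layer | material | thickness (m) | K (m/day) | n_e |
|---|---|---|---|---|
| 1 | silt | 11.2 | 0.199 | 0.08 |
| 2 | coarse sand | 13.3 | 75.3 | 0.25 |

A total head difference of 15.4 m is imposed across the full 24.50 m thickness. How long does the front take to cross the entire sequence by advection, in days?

With flow normal to the layers, continuity requires the same specific discharge q through every layer.
Σ(b_i/K_i) = 11.2/0.199 + 13.3/75.3 = 56.46 d.
q = Δh / Σ(b_i/K_i) = 15.4 / 56.46 = 0.2728 m/day.
In each layer the seepage velocity is v_i = q/n_i, so the layer transit time is t_i = b_i·n_i / q:
  layer 1 (silt): t_1 = 11.2 × 0.08 / 0.2728 = 3.285 d
  layer 2 (coarse sand): t_2 = 13.3 × 0.25 / 0.2728 = 12.19 d
Total t = Σ t_i = 15.47 days.

15.5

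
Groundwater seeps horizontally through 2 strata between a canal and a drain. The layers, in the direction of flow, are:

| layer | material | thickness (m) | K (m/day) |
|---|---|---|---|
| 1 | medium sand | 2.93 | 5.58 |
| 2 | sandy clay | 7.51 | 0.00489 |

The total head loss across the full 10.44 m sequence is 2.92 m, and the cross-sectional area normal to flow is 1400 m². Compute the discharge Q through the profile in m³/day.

Flow is perpendicular to layering, so the layers act in series and the equivalent K is the thickness-weighted harmonic mean.
Total thickness L = 2.93 + 7.51 = 10.44 m.
Σ(b_i/K_i) = 2.93/5.58 + 7.51/0.00489 = 1536 d.
K_eq = L / Σ(b_i/K_i) = 10.44 / 1536 = 0.006795 m/day.
Q = K_eq · A · (Δh/L) = 0.006795 × 1400 × (2.92/10.44) = 2.661 m³/day.

2.66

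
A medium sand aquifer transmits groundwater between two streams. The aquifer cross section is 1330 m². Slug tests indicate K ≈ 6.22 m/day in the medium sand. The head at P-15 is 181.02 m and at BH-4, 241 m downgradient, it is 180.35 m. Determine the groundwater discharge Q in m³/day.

Hydraulic gradient i = (181.02 − 180.35) / 241 = 0.67 / 241 = 0.002780.
Darcy's law: Q = K · A · i = 6.220 × 1330 × 0.002780 = 23.00 m³/day.

23.0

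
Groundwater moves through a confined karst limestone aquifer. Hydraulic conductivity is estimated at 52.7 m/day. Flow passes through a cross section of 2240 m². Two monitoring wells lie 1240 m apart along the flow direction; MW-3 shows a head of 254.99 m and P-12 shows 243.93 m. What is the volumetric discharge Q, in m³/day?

Hydraulic gradient i = (254.99 − 243.93) / 1240 = 11.06 / 1240 = 0.008919.
Darcy's law: Q = K · A · i = 52.70 × 2240 × 0.008919 = 1053 m³/day.

1050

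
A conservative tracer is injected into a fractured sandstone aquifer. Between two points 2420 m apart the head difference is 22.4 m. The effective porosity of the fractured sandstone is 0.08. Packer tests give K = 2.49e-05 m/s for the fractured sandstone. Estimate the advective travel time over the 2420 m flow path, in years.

26.6

Convert K: 2.49e-05 m/s × 86400 = 2.151 m/day.
Hydraulic gradient i = Δh / L = 22.4 / 2420 = 0.009256.
Darcy flux q = K · i = 2.151 × 0.009256 = 0.01991 m/day.
Seepage velocity v = q / n_e = 0.01991 / 0.08 = 0.2489 m/day.
Travel time t = L / v = 2420 / 0.2489 = 9722 days = 26.62 years.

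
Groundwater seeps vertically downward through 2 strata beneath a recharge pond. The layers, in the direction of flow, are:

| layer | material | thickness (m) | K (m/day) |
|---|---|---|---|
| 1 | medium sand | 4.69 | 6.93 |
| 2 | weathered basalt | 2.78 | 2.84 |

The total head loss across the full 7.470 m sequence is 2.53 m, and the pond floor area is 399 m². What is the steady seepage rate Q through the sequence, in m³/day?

610

Flow is perpendicular to layering, so the layers act in series and the equivalent K is the thickness-weighted harmonic mean.
Total thickness L = 4.69 + 2.78 = 7.470 m.
Σ(b_i/K_i) = 4.69/6.93 + 2.78/2.84 = 1.656 d.
K_eq = L / Σ(b_i/K_i) = 7.470 / 1.656 = 4.512 m/day.
Q = K_eq · A · (Δh/L) = 4.512 × 399 × (2.53/7.470) = 609.7 m³/day.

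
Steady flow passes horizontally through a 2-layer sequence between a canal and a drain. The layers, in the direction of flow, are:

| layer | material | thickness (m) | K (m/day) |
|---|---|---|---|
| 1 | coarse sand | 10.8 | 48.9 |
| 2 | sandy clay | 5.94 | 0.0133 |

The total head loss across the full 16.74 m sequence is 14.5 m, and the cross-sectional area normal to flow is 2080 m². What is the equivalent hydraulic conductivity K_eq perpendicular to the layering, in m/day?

0.0375

Flow is perpendicular to layering, so the layers act in series and the equivalent K is the thickness-weighted harmonic mean.
Total thickness L = 10.8 + 5.94 = 16.74 m.
Σ(b_i/K_i) = 10.8/48.9 + 5.94/0.0133 = 446.8 d.
K_eq = L / Σ(b_i/K_i) = 16.74 / 446.8 = 0.03746 m/day.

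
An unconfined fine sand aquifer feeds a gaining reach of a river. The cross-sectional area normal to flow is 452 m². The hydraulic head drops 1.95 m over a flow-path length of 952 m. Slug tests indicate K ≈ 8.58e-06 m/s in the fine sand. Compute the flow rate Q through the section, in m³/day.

0.686

Convert K: 8.58e-06 m/s × 86400 = 0.7413 m/day.
Hydraulic gradient i = Δh / L = 1.95 / 952 = 0.002048.
Darcy's law: Q = K · A · i = 0.7413 × 452.0 × 0.002048 = 0.6863 m³/day.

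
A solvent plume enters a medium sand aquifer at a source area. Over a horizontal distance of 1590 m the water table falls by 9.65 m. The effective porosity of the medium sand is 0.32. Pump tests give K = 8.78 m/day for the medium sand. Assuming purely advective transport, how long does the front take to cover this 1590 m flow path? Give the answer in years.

26.1

Hydraulic gradient i = Δh / L = 9.65 / 1590 = 0.006069.
Darcy flux q = K · i = 8.780 × 0.006069 = 0.05329 m/day.
Seepage velocity v = q / n_e = 0.05329 / 0.32 = 0.1665 m/day.
Travel time t = L / v = 1590 / 0.1665 = 9548 days = 26.14 years.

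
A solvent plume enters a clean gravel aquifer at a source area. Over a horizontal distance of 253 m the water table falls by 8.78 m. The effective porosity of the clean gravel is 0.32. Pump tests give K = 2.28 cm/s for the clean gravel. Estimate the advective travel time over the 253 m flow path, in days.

1.18

Convert K: 2.28 cm/s × 864 = 1970 m/day.
Hydraulic gradient i = Δh / L = 8.78 / 253 = 0.03470.
Darcy flux q = K · i = 1970 × 0.03470 = 68.36 m/day.
Seepage velocity v = q / n_e = 68.36 / 0.32 = 213.6 m/day.
Travel time t = L / v = 253 / 213.6 = 1.184 days.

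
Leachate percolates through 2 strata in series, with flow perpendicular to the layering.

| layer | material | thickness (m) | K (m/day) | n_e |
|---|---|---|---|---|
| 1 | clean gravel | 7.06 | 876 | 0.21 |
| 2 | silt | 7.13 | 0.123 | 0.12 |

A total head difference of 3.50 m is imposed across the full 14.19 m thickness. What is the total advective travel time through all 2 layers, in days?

With flow normal to the layers, continuity requires the same specific discharge q through every layer.
Σ(b_i/K_i) = 7.06/876 + 7.13/0.123 = 57.98 d.
q = Δh / Σ(b_i/K_i) = 3.50 / 57.98 = 0.06037 m/day.
In each layer the seepage velocity is v_i = q/n_i, so the layer transit time is t_i = b_i·n_i / q:
  layer 1 (clean gravel): t_1 = 7.06 × 0.21 / 0.06037 = 24.56 d
  layer 2 (silt): t_2 = 7.13 × 0.12 / 0.06037 = 14.17 d
Total t = Σ t_i = 38.73 days.

38.7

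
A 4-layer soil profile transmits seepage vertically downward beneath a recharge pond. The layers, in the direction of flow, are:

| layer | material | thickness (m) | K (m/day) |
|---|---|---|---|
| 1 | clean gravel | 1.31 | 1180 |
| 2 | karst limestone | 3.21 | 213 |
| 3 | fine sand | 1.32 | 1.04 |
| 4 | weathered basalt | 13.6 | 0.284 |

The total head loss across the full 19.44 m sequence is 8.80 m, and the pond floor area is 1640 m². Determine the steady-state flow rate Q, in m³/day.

293

Flow is perpendicular to layering, so the layers act in series and the equivalent K is the thickness-weighted harmonic mean.
Total thickness L = 1.31 + 3.21 + 1.32 + 13.6 = 19.44 m.
Σ(b_i/K_i) = 1.31/1180 + 3.21/213 + 1.32/1.04 + 13.6/0.284 = 49.17 d.
K_eq = L / Σ(b_i/K_i) = 19.44 / 49.17 = 0.3953 m/day.
Q = K_eq · A · (Δh/L) = 0.3953 × 1640 × (8.80/19.44) = 293.5 m³/day.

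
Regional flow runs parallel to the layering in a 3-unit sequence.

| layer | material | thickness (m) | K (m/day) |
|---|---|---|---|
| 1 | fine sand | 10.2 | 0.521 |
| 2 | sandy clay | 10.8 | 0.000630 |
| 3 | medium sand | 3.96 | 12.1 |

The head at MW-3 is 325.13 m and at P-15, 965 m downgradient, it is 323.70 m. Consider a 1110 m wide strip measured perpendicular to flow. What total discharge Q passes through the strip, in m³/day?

87.6

Flow is parallel to layering, so each bed carries its own Darcy discharge and the transmissivities add.
Σ(K_i·b_i) = 0.521×10.2 + 0.000630×10.8 + 12.1×3.96 = 53.24 m²/day.
Hydraulic gradient i = (325.13 − 323.70) / 965 = 1.43 / 965 = 0.001482.
Q = Σ(K_i·b_i) · W · i = 53.24 × 1110 × 0.001482 = 87.57 m³/day.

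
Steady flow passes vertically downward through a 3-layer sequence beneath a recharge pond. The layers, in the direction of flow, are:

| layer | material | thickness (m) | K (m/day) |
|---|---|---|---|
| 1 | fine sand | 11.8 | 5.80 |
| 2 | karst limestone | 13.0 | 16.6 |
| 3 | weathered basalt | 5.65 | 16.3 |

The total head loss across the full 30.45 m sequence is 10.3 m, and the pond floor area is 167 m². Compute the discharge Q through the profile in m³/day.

Flow is perpendicular to layering, so the layers act in series and the equivalent K is the thickness-weighted harmonic mean.
Total thickness L = 11.8 + 13.0 + 5.65 = 30.45 m.
Σ(b_i/K_i) = 11.8/5.80 + 13.0/16.6 + 5.65/16.3 = 3.164 d.
K_eq = L / Σ(b_i/K_i) = 30.45 / 3.164 = 9.623 m/day.
Q = K_eq · A · (Δh/L) = 9.623 × 167 × (10.3/30.45) = 543.6 m³/day.

544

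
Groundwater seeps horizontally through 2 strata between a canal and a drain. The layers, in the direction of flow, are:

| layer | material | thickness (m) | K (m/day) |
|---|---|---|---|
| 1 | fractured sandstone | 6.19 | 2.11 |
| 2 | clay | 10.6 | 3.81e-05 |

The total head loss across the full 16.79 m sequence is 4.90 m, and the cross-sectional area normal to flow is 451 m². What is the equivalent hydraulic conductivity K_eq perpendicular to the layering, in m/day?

6.03e-05

Flow is perpendicular to layering, so the layers act in series and the equivalent K is the thickness-weighted harmonic mean.
Total thickness L = 6.19 + 10.6 = 16.79 m.
Σ(b_i/K_i) = 6.19/2.11 + 10.6/3.81e-05 = 2.782e+05 d.
K_eq = L / Σ(b_i/K_i) = 16.79 / 2.782e+05 = 6.035e-05 m/day.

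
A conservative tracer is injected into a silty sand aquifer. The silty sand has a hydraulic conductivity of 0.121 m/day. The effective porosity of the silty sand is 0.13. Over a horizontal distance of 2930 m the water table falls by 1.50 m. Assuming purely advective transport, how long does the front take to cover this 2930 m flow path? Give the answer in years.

Hydraulic gradient i = Δh / L = 1.50 / 2930 = 0.0005119.
Darcy flux q = K · i = 0.1210 × 0.0005119 = 6.195e-05 m/day.
Seepage velocity v = q / n_e = 6.195e-05 / 0.13 = 0.0004765 m/day.
Travel time t = L / v = 2930 / 0.0004765 = 6.149e+06 days = 16835 years.

16800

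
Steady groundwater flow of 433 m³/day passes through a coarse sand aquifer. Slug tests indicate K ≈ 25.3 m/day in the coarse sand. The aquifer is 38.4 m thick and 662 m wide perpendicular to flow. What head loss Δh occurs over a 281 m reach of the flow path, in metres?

0.189

Cross-sectional area A = 662 × 38.4 = 25421 m².
From Q = K·A·i, i = Q / (K·A) = 433 / (25.30 × 25421) = 0.0006733.
Head loss Δh = i · L = 0.0006733 × 281 = 0.1892 m.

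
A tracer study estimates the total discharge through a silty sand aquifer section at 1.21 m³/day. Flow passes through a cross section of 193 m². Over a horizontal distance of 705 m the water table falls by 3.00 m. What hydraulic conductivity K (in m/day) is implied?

1.47

Hydraulic gradient i = Δh / L = 3.00 / 705 = 0.004255.
From Q = K·A·i, K = Q / (A·i) = 1.21 / (193.0 × 0.004255) = 1.473 m/day.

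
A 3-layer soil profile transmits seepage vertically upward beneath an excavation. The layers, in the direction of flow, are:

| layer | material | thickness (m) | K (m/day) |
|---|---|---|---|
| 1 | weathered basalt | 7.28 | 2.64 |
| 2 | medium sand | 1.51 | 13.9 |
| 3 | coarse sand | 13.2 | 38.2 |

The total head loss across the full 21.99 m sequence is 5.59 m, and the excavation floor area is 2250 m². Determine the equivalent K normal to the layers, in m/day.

6.85

Flow is perpendicular to layering, so the layers act in series and the equivalent K is the thickness-weighted harmonic mean.
Total thickness L = 7.28 + 1.51 + 13.2 = 21.99 m.
Σ(b_i/K_i) = 7.28/2.64 + 1.51/13.9 + 13.2/38.2 = 3.212 d.
K_eq = L / Σ(b_i/K_i) = 21.99 / 3.212 = 6.847 m/day.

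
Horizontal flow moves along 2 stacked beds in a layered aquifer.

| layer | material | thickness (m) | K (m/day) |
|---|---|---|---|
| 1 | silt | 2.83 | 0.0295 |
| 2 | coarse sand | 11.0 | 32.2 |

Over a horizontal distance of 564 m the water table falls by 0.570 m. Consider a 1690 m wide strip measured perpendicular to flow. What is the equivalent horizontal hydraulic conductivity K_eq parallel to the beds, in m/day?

25.6

Flow is parallel to layering, so each bed carries its own Darcy discharge and the transmissivities add.
Σ(K_i·b_i) = 0.0295×2.83 + 32.2×11.0 = 354.3 m²/day.
Total thickness b = 13.83 m, so K_eq = Σ(K_i·b_i)/b = 25.62 m/day.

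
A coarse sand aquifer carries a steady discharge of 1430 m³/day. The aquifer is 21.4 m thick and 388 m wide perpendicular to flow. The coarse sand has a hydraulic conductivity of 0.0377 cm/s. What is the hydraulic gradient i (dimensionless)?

Convert K: 0.0377 cm/s × 864 = 32.57 m/day.
Cross-sectional area A = 388 × 21.4 = 8303 m².
From Q = K·A·i, i = Q / (K·A) = 1430 / (32.57 × 8303) = 0.005287.

0.00529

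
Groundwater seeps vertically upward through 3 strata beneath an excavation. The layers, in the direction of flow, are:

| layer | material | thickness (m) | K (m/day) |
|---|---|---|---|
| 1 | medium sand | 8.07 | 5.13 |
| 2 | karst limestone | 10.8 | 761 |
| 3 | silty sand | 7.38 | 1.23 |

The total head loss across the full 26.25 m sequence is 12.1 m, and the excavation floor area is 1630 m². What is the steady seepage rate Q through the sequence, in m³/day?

Flow is perpendicular to layering, so the layers act in series and the equivalent K is the thickness-weighted harmonic mean.
Total thickness L = 8.07 + 10.8 + 7.38 = 26.25 m.
Σ(b_i/K_i) = 8.07/5.13 + 10.8/761 + 7.38/1.23 = 7.587 d.
K_eq = L / Σ(b_i/K_i) = 26.25 / 7.587 = 3.460 m/day.
Q = K_eq · A · (Δh/L) = 3.460 × 1630 × (12.1/26.25) = 2599 m³/day.

2600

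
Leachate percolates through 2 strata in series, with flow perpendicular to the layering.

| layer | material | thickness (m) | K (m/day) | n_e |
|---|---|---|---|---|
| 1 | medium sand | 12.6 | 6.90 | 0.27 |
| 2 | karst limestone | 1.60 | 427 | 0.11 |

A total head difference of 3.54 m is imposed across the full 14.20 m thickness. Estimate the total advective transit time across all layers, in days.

With flow normal to the layers, continuity requires the same specific discharge q through every layer.
Σ(b_i/K_i) = 12.6/6.90 + 1.60/427 = 1.830 d.
q = Δh / Σ(b_i/K_i) = 3.54 / 1.830 = 1.935 m/day.
In each layer the seepage velocity is v_i = q/n_i, so the layer transit time is t_i = b_i·n_i / q:
  layer 1 (medium sand): t_1 = 12.6 × 0.27 / 1.935 = 1.759 d
  layer 2 (karst limestone): t_2 = 1.60 × 0.11 / 1.935 = 0.09097 d
Total t = Σ t_i = 1.849 days.

1.85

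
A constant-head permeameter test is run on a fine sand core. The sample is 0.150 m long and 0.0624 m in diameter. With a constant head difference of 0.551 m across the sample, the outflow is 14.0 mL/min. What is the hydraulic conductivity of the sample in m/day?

1.79

Cross-sectional area A = π·(d/2)² = π × (0.0624/2)² = 0.003058 m².
Convert discharge: 14.0 mL/min = 2.333e-07 m³/s.
Darcy's law rearranged: K = Q·L / (A·Δh) = 2.333e-07 × 0.150 / (0.003058 × 0.551) = 2.077e-05 m/s = 1.795 m/day.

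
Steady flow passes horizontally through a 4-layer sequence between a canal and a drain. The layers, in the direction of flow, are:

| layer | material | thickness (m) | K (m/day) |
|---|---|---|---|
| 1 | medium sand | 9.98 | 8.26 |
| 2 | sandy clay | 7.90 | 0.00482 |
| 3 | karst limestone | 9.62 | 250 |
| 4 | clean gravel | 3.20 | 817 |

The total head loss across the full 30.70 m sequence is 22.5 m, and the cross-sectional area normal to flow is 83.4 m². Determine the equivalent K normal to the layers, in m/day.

0.0187

Flow is perpendicular to layering, so the layers act in series and the equivalent K is the thickness-weighted harmonic mean.
Total thickness L = 9.98 + 7.90 + 9.62 + 3.20 = 30.70 m.
Σ(b_i/K_i) = 9.98/8.26 + 7.90/0.00482 + 9.62/250 + 3.20/817 = 1640 d.
K_eq = L / Σ(b_i/K_i) = 30.70 / 1640 = 0.01872 m/day.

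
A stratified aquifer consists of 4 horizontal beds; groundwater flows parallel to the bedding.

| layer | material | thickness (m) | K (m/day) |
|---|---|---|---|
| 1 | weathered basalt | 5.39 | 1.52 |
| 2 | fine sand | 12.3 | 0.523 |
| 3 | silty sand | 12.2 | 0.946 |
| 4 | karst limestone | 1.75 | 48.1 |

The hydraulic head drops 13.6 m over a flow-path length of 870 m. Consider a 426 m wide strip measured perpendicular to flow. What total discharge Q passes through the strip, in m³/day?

Flow is parallel to layering, so each bed carries its own Darcy discharge and the transmissivities add.
Σ(K_i·b_i) = 1.52×5.39 + 0.523×12.3 + 0.946×12.2 + 48.1×1.75 = 110.3 m²/day.
Hydraulic gradient i = Δh / L = 13.6 / 870 = 0.01563.
Q = Σ(K_i·b_i) · W · i = 110.3 × 426 × 0.01563 = 734.8 m³/day.

735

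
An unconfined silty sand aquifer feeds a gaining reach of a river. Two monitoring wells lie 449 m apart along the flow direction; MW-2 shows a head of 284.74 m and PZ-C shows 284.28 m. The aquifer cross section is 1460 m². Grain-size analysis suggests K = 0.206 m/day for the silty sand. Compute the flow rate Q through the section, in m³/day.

0.308

Hydraulic gradient i = (284.74 − 284.28) / 449 = 0.46 / 449 = 0.001024.
Darcy's law: Q = K · A · i = 0.2060 × 1460 × 0.001024 = 0.3081 m³/day.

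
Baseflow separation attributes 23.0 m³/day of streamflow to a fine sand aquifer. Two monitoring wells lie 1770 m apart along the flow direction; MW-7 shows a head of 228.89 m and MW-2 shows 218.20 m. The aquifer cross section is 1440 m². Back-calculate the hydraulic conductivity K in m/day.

2.64

Hydraulic gradient i = (228.89 − 218.20) / 1770 = 10.69 / 1770 = 0.006040.
From Q = K·A·i, K = Q / (A·i) = 23.0 / (1440 × 0.006040) = 2.645 m/day.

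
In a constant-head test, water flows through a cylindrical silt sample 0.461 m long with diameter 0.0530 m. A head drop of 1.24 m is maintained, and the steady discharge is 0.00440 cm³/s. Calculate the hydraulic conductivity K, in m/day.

0.0641

Cross-sectional area A = π·(d/2)² = π × (0.0530/2)² = 0.002206 m².
Convert discharge: 0.00440 cm³/s = 4.400e-09 m³/s.
Darcy's law rearranged: K = Q·L / (A·Δh) = 4.400e-09 × 0.461 / (0.002206 × 1.24) = 7.415e-07 m/s = 0.06406 m/day.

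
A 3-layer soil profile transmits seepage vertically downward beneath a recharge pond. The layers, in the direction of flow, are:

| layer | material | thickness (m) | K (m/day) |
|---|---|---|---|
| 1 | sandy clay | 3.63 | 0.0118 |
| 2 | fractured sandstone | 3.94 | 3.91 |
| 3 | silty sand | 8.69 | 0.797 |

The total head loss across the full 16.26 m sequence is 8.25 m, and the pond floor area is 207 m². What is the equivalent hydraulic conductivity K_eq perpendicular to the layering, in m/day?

Flow is perpendicular to layering, so the layers act in series and the equivalent K is the thickness-weighted harmonic mean.
Total thickness L = 3.63 + 3.94 + 8.69 = 16.26 m.
Σ(b_i/K_i) = 3.63/0.0118 + 3.94/3.91 + 8.69/0.797 = 319.5 d.
K_eq = L / Σ(b_i/K_i) = 16.26 / 319.5 = 0.05089 m/day.

0.0509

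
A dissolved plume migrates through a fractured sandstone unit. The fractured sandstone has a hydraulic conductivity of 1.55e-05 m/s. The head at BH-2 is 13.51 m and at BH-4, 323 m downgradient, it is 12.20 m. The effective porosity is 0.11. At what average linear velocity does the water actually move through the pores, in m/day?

Convert K: 1.55e-05 m/s × 86400 = 1.339 m/day.
Hydraulic gradient i = (13.51 − 12.20) / 323 = 1.31 / 323 = 0.004056.
Darcy flux q = K · i = 1.339 × 0.004056 = 0.005431 m/day.
Seepage velocity v = q / n_e = 0.005431 / 0.11 = 0.04938 m/day.

0.0494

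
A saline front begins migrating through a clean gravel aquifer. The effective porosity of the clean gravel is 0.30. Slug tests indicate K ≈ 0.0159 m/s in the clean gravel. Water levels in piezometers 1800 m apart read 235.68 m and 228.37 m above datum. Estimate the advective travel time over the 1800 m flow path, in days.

Convert K: 0.0159 m/s × 86400 = 1374 m/day.
Hydraulic gradient i = (235.68 − 228.37) / 1800 = 7.31 / 1800 = 0.004061.
Darcy flux q = K · i = 1374 × 0.004061 = 5.579 m/day.
Seepage velocity v = q / n_e = 5.579 / 0.30 = 18.60 m/day.
Travel time t = L / v = 1800 / 18.60 = 96.79 days.

96.8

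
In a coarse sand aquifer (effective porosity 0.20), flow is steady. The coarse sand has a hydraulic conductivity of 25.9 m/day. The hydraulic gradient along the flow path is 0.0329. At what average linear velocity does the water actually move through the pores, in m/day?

4.26

Hydraulic gradient i = 0.0329.
Darcy flux q = K · i = 25.90 × 0.03290 = 0.8521 m/day.
Seepage velocity v = q / n_e = 0.8521 / 0.20 = 4.261 m/day.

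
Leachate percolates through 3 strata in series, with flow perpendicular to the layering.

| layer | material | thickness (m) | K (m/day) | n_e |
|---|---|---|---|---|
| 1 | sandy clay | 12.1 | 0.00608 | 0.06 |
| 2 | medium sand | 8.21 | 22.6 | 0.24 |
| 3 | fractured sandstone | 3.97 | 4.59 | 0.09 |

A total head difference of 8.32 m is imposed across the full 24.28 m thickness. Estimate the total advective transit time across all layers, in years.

2.00

With flow normal to the layers, continuity requires the same specific discharge q through every layer.
Σ(b_i/K_i) = 12.1/0.00608 + 8.21/22.6 + 3.97/4.59 = 1991 d.
q = Δh / Σ(b_i/K_i) = 8.32 / 1991 = 0.004178 m/day.
In each layer the seepage velocity is v_i = q/n_i, so the layer transit time is t_i = b_i·n_i / q:
  layer 1 (sandy clay): t_1 = 12.1 × 0.06 / 0.004178 = 173.8 d
  layer 2 (medium sand): t_2 = 8.21 × 0.24 / 0.004178 = 471.6 d
  layer 3 (fractured sandstone): t_3 = 3.97 × 0.09 / 0.004178 = 85.52 d
Total t = Σ t_i = 730.9 days = 2.001 years.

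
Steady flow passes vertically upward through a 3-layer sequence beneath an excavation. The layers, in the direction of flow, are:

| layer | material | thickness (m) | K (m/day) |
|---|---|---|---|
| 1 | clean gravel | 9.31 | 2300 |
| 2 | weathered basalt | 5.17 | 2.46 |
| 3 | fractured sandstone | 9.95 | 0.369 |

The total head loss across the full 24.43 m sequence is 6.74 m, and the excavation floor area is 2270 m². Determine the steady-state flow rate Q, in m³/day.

526

Flow is perpendicular to layering, so the layers act in series and the equivalent K is the thickness-weighted harmonic mean.
Total thickness L = 9.31 + 5.17 + 9.95 = 24.43 m.
Σ(b_i/K_i) = 9.31/2300 + 5.17/2.46 + 9.95/0.369 = 29.07 d.
K_eq = L / Σ(b_i/K_i) = 24.43 / 29.07 = 0.8404 m/day.
Q = K_eq · A · (Δh/L) = 0.8404 × 2270 × (6.74/24.43) = 526.3 m³/day.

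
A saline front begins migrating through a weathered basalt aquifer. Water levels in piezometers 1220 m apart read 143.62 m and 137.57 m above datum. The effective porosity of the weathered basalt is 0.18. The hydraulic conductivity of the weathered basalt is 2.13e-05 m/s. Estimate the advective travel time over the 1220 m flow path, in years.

65.9

Convert K: 2.13e-05 m/s × 86400 = 1.840 m/day.
Hydraulic gradient i = (143.62 − 137.57) / 1220 = 6.05 / 1220 = 0.004959.
Darcy flux q = K · i = 1.840 × 0.004959 = 0.009126 m/day.
Seepage velocity v = q / n_e = 0.009126 / 0.18 = 0.05070 m/day.
Travel time t = L / v = 1220 / 0.05070 = 24063 days = 65.88 years.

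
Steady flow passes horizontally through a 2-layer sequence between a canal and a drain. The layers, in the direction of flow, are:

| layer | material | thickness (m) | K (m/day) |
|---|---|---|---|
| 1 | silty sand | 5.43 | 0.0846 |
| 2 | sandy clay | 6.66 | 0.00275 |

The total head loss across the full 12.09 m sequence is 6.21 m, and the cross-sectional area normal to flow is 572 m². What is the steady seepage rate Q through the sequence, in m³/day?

1.43

Flow is perpendicular to layering, so the layers act in series and the equivalent K is the thickness-weighted harmonic mean.
Total thickness L = 5.43 + 6.66 = 12.09 m.
Σ(b_i/K_i) = 5.43/0.0846 + 6.66/0.00275 = 2486 d.
K_eq = L / Σ(b_i/K_i) = 12.09 / 2486 = 0.004863 m/day.
Q = K_eq · A · (Δh/L) = 0.004863 × 572 × (6.21/12.09) = 1.429 m³/day.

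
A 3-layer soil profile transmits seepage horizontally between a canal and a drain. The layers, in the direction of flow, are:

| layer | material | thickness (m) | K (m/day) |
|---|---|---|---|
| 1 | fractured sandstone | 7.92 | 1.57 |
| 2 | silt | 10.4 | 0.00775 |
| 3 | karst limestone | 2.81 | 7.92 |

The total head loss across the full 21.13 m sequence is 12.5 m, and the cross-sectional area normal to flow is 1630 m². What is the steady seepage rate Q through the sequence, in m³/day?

15.1

Flow is perpendicular to layering, so the layers act in series and the equivalent K is the thickness-weighted harmonic mean.
Total thickness L = 7.92 + 10.4 + 2.81 = 21.13 m.
Σ(b_i/K_i) = 7.92/1.57 + 10.4/0.00775 + 2.81/7.92 = 1347 d.
K_eq = L / Σ(b_i/K_i) = 21.13 / 1347 = 0.01568 m/day.
Q = K_eq · A · (Δh/L) = 0.01568 × 1630 × (12.5/21.13) = 15.12 m³/day.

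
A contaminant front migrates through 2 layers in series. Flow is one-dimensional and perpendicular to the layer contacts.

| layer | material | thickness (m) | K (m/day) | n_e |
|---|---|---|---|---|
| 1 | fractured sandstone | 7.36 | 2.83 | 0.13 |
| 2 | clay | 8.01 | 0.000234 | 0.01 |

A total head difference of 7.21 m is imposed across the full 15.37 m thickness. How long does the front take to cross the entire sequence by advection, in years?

13.5

With flow normal to the layers, continuity requires the same specific discharge q through every layer.
Σ(b_i/K_i) = 7.36/2.83 + 8.01/0.000234 = 34233 d.
q = Δh / Σ(b_i/K_i) = 7.21 / 34233 = 0.0002106 m/day.
In each layer the seepage velocity is v_i = q/n_i, so the layer transit time is t_i = b_i·n_i / q:
  layer 1 (fractured sandstone): t_1 = 7.36 × 0.13 / 0.0002106 = 4543 d
  layer 2 (clay): t_2 = 8.01 × 0.01 / 0.0002106 = 380.3 d
Total t = Σ t_i = 4923 days = 13.48 years.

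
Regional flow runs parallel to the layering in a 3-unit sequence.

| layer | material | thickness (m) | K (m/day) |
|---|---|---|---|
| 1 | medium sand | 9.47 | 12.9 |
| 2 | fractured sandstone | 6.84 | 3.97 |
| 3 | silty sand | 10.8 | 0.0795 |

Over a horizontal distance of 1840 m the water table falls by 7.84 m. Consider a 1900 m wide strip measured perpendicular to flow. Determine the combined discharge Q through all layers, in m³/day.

1220

Flow is parallel to layering, so each bed carries its own Darcy discharge and the transmissivities add.
Σ(K_i·b_i) = 12.9×9.47 + 3.97×6.84 + 0.0795×10.8 = 150.2 m²/day.
Hydraulic gradient i = Δh / L = 7.84 / 1840 = 0.004261.
Q = Σ(K_i·b_i) · W · i = 150.2 × 1900 × 0.004261 = 1216 m³/day.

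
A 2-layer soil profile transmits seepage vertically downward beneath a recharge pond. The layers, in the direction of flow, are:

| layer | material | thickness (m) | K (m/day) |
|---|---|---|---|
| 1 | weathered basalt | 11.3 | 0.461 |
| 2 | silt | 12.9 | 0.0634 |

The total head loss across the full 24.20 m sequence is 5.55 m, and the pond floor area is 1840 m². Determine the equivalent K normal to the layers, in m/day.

0.106

Flow is perpendicular to layering, so the layers act in series and the equivalent K is the thickness-weighted harmonic mean.
Total thickness L = 11.3 + 12.9 = 24.20 m.
Σ(b_i/K_i) = 11.3/0.461 + 12.9/0.0634 = 228.0 d.
K_eq = L / Σ(b_i/K_i) = 24.20 / 228.0 = 0.1061 m/day.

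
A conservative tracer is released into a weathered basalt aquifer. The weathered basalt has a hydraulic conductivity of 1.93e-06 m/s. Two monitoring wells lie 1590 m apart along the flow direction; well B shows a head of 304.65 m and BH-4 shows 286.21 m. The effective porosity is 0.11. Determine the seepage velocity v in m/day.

Convert K: 1.93e-06 m/s × 86400 = 0.1668 m/day.
Hydraulic gradient i = (304.65 − 286.21) / 1590 = 18.44 / 1590 = 0.01160.
Darcy flux q = K · i = 0.1668 × 0.01160 = 0.001934 m/day.
Seepage velocity v = q / n_e = 0.001934 / 0.11 = 0.01758 m/day.

0.0176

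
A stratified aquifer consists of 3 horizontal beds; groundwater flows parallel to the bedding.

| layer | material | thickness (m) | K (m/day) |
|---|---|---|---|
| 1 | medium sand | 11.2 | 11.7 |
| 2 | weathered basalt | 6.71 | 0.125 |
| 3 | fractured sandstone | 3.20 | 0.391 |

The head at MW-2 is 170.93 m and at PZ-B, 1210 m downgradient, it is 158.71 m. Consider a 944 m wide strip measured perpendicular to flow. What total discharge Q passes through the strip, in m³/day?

1270

Flow is parallel to layering, so each bed carries its own Darcy discharge and the transmissivities add.
Σ(K_i·b_i) = 11.7×11.2 + 0.125×6.71 + 0.391×3.20 = 133.1 m²/day.
Hydraulic gradient i = (170.93 − 158.71) / 1210 = 12.22 / 1210 = 0.01010.
Q = Σ(K_i·b_i) · W · i = 133.1 × 944 × 0.01010 = 1269 m³/day.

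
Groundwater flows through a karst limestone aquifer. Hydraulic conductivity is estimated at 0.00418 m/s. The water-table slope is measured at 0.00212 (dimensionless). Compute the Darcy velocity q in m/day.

0.766

Convert K: 0.00418 m/s × 86400 = 361.2 m/day.
Hydraulic gradient i = 0.00212.
Specific discharge q = K · i = 361.2 × 0.002120 = 0.7656 m/day.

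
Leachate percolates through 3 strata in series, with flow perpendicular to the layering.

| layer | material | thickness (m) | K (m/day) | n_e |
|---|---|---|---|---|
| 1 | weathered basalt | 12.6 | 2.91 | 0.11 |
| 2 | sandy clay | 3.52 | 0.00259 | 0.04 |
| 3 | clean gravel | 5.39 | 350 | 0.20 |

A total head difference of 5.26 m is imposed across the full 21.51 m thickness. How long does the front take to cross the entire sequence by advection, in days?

675

With flow normal to the layers, continuity requires the same specific discharge q through every layer.
Σ(b_i/K_i) = 12.6/2.91 + 3.52/0.00259 + 5.39/350 = 1363 d.
q = Δh / Σ(b_i/K_i) = 5.26 / 1363 = 0.003858 m/day.
In each layer the seepage velocity is v_i = q/n_i, so the layer transit time is t_i = b_i·n_i / q:
  layer 1 (weathered basalt): t_1 = 12.6 × 0.11 / 0.003858 = 359.3 d
  layer 2 (sandy clay): t_2 = 3.52 × 0.04 / 0.003858 = 36.50 d
  layer 3 (clean gravel): t_3 = 5.39 × 0.20 / 0.003858 = 279.4 d
Total t = Σ t_i = 675.2 days.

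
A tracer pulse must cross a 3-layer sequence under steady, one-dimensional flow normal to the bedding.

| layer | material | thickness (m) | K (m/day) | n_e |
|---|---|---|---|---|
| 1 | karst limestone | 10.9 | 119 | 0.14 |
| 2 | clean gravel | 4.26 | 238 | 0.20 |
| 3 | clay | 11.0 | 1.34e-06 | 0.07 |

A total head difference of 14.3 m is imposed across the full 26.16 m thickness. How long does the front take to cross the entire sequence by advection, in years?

With flow normal to the layers, continuity requires the same specific discharge q through every layer.
Σ(b_i/K_i) = 10.9/119 + 4.26/238 + 11.0/1.34e-06 = 8.209e+06 d.
q = Δh / Σ(b_i/K_i) = 14.3 / 8.209e+06 = 1.742e-06 m/day.
In each layer the seepage velocity is v_i = q/n_i, so the layer transit time is t_i = b_i·n_i / q:
  layer 1 (karst limestone): t_1 = 10.9 × 0.14 / 1.742e-06 = 8.760e+05 d
  layer 2 (clean gravel): t_2 = 4.26 × 0.20 / 1.742e-06 = 4.891e+05 d
  layer 3 (clay): t_3 = 11.0 × 0.07 / 1.742e-06 = 4.420e+05 d
Total t = Σ t_i = 1.807e+06 days = 4948 years.

4950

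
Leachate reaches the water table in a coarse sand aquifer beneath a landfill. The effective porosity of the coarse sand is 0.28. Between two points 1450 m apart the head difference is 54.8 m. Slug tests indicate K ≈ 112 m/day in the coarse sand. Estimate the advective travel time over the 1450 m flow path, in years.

Hydraulic gradient i = Δh / L = 54.8 / 1450 = 0.03779.
Darcy flux q = K · i = 112.0 × 0.03779 = 4.233 m/day.
Seepage velocity v = q / n_e = 4.233 / 0.28 = 15.12 m/day.
Travel time t = L / v = 1450 / 15.12 = 95.92 days = 0.2626 years.

0.263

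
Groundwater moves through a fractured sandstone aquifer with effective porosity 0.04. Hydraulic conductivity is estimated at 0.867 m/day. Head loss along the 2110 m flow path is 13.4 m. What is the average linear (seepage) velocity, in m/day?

Hydraulic gradient i = Δh / L = 13.4 / 2110 = 0.006351.
Darcy flux q = K · i = 0.8670 × 0.006351 = 0.005506 m/day.
Seepage velocity v = q / n_e = 0.005506 / 0.04 = 0.1377 m/day.

0.138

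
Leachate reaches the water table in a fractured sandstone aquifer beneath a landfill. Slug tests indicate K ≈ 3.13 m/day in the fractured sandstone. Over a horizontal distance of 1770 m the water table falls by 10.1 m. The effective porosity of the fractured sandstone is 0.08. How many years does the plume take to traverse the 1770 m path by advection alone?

Hydraulic gradient i = Δh / L = 10.1 / 1770 = 0.005706.
Darcy flux q = K · i = 3.130 × 0.005706 = 0.01786 m/day.
Seepage velocity v = q / n_e = 0.01786 / 0.08 = 0.2233 m/day.
Travel time t = L / v = 1770 / 0.2233 = 7928 days = 21.71 years.

21.7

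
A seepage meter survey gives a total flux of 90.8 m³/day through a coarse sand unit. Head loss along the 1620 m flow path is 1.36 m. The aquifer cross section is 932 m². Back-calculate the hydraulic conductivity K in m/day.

116

Hydraulic gradient i = Δh / L = 1.36 / 1620 = 0.0008395.
From Q = K·A·i, K = Q / (A·i) = 90.8 / (932.0 × 0.0008395) = 116.1 m/day.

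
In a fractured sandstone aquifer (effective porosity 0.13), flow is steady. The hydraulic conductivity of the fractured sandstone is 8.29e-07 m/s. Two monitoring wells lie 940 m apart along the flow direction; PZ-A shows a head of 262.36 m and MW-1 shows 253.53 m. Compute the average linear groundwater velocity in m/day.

Convert K: 8.29e-07 m/s × 86400 = 0.07163 m/day.
Hydraulic gradient i = (262.36 − 253.53) / 940 = 8.83 / 940 = 0.009394.
Darcy flux q = K · i = 0.07163 × 0.009394 = 0.0006728 m/day.
Seepage velocity v = q / n_e = 0.0006728 / 0.13 = 0.005176 m/day.

0.00518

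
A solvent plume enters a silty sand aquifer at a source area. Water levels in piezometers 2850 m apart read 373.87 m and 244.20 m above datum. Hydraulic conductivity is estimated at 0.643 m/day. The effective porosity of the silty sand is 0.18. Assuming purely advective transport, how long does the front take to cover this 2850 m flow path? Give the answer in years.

48.0

Hydraulic gradient i = (373.87 − 244.20) / 2850 = 129.67 / 2850 = 0.04550.
Darcy flux q = K · i = 0.6430 × 0.04550 = 0.02926 m/day.
Seepage velocity v = q / n_e = 0.02926 / 0.18 = 0.1625 m/day.
Travel time t = L / v = 2850 / 0.1625 = 17535 days = 48.01 years.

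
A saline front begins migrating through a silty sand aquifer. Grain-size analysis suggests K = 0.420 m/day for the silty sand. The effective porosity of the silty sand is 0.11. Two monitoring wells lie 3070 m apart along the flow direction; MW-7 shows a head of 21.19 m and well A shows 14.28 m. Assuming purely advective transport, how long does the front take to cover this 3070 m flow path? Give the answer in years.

Hydraulic gradient i = (21.19 − 14.28) / 3070 = 6.91 / 3070 = 0.002251.
Darcy flux q = K · i = 0.4200 × 0.002251 = 0.0009453 m/day.
Seepage velocity v = q / n_e = 0.0009453 / 0.11 = 0.008594 m/day.
Travel time t = L / v = 3070 / 0.008594 = 3.572e+05 days = 978.0 years.

978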